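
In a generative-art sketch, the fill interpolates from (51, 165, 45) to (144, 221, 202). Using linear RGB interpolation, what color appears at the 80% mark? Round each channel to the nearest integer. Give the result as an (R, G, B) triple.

(125, 210, 171)

80% corresponds to t = 0.8.
R = 51 + 0.8 × (144 − 51) = 51 + 0.8 × 93 = 125.4 → 125
G = 165 + 0.8 × (221 − 165) = 165 + 0.8 × 56 = 209.8 → 210
B = 45 + 0.8 × (202 − 45) = 45 + 0.8 × 157 = 170.6 → 171
So the blended color is (125, 210, 171), about #7dd2ab.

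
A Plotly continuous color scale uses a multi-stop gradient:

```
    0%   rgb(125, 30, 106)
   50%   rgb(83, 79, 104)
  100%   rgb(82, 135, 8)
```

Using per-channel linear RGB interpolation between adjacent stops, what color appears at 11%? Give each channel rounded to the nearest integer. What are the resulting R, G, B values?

(116, 41, 106)

11% lies between the 0% and 50% stops, so the local fraction is t = (11 − 0)/(50 − 0) = 11/50 ≈ 0.22.
R = 125 + 0.22 × (83 − 125) = 115.76 → 116
G = 30 + 0.22 × (79 − 30) = 40.78 → 41
B = 106 + 0.22 × (104 − 106) = 105.56 → 106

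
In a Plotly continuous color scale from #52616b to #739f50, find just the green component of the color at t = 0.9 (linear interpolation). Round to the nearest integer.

G₁ = 97 (from #52616b), G₂ = 159 (from #739f50).
G = 97 + 0.9 × (159 − 97) = 152.8 → 153

153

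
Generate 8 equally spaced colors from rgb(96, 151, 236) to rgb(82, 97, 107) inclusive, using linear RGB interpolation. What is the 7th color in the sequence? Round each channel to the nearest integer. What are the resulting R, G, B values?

With 8 swatches and endpoints inclusive, swatch 7 sits at t = (7 − 1)/(8 − 1) = 6/7 ≈ 0.8571.
R = 96 + 0.8571 × (82 − 96) = 84.001 → 84
G = 151 + 0.8571 × (97 − 151) = 104.717 → 105
B = 236 + 0.8571 × (107 − 236) = 125.434 → 125

(84, 105, 125)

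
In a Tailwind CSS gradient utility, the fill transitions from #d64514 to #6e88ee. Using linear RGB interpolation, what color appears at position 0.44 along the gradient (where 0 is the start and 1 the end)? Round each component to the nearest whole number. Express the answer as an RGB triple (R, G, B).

#d64514 → (214, 69, 20); #6e88ee → (110, 136, 238).
R = 214 + 0.44 × (110 − 214) = 214 + 0.44 × -104 = 168.24 → 168
G = 69 + 0.44 × (136 − 69) = 69 + 0.44 × 67 = 98.48 → 98
B = 20 + 0.44 × (238 − 20) = 20 + 0.44 × 218 = 115.92 → 116

(168, 98, 116)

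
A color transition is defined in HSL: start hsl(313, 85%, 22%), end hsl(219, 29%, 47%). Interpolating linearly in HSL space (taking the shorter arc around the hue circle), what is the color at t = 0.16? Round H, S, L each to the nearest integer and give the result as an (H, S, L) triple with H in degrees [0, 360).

Hue arc: Δh = 219 − 313 = -94° (|Δh| ≤ 180, already the shorter path).
H = 313 + 0.16 × (-94) = 297.96 → 298°
S = 85 + 0.16 × (29 − 85) = 76.04 → 76%
L = 22 + 0.16 × (47 − 22) = 26 → 26%

(298, 76, 26)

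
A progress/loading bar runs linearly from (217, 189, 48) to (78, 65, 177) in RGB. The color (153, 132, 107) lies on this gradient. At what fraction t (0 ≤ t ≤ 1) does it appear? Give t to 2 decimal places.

0.46

Invert the lerp on the R channel (largest span, 139): t = (153 − 217) / (78 − 217) = -64/-139 = 0.46043.
Check on G: (132 − 189)/(65 − 189) = 0.4597 ✓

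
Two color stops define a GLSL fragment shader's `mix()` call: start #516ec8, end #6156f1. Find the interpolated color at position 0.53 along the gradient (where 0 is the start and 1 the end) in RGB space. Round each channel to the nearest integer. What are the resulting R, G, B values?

(89, 97, 222)

#516ec8 → (81, 110, 200); #6156f1 → (97, 86, 241).
R = 81 + 0.53 × (97 − 81) = 81 + 0.53 × 16 = 89.48 → 89
G = 110 + 0.53 × (86 − 110) = 110 + 0.53 × -24 = 97.28 → 97
B = 200 + 0.53 × (241 − 200) = 200 + 0.53 × 41 = 221.73 → 222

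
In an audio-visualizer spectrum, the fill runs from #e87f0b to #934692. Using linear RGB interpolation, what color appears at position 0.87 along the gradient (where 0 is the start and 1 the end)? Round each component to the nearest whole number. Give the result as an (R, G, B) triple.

#e87f0b → (232, 127, 11); #934692 → (147, 70, 146).
R = 232 + 0.87 × (147 − 232) = 232 + 0.87 × -85 = 158.05 → 158
G = 127 + 0.87 × (70 − 127) = 127 + 0.87 × -57 = 77.41 → 77
B = 11 + 0.87 × (146 − 11) = 11 + 0.87 × 135 = 128.45 → 128
So the blended color is (158, 77, 128), about #9e4d80.

(158, 77, 128)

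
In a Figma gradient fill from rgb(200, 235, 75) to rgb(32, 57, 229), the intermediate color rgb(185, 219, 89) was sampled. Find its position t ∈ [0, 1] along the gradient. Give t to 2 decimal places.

0.09

Invert the lerp on the G channel (largest span, 178): t = (219 − 235) / (57 − 235) = -16/-178 = 0.089888.
Check on R: (185 − 200)/(32 − 200) = 0.08929 ✓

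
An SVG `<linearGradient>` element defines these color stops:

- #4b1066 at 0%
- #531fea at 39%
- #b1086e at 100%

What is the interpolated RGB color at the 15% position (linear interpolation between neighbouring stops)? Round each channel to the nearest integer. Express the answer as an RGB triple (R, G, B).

15% lies between the 0% and 39% stops, so the local fraction is t = (15 − 0)/(39 − 0) = 15/39 ≈ 0.3846.
#4b1066 → (75, 16, 102); #531fea → (83, 31, 234).
R = 75 + 0.3846 × (83 − 75) = 78.077 → 78
G = 16 + 0.3846 × (31 − 16) = 21.769 → 22
B = 102 + 0.3846 × (234 − 102) = 152.767 → 153

(78, 22, 153)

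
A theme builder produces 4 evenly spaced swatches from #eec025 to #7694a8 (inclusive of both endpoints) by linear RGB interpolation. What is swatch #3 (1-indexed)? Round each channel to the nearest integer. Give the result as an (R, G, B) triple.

(158, 163, 124)

With 4 swatches and endpoints inclusive, swatch 3 sits at t = (3 − 1)/(4 − 1) = 2/3 ≈ 0.6667.
#eec025 → (238, 192, 37); #7694a8 → (118, 148, 168).
R = 238 + 0.6667 × (118 − 238) = 157.996 → 158
G = 192 + 0.6667 × (148 − 192) = 162.665 → 163
B = 37 + 0.6667 × (168 − 37) = 124.338 → 124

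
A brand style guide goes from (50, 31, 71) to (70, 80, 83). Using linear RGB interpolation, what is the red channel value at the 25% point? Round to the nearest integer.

R = 50 + 0.25 × (70 − 50) = 55 → 55

55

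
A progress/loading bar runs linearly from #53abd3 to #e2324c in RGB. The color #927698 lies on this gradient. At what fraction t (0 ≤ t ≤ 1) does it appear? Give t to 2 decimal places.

0.44

Invert the lerp on the R channel (largest span, 143): t = (146 − 83) / (226 − 83) = 63/143 = 0.44056.
Check on G: (118 − 171)/(50 − 171) = 0.438 ✓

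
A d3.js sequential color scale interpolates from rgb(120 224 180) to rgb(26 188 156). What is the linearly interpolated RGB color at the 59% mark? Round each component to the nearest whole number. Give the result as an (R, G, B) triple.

59% corresponds to t = 0.59.
R = 120 + 0.59 × (26 − 120) = 120 + 0.59 × -94 = 64.54 → 65
G = 224 + 0.59 × (188 − 224) = 224 + 0.59 × -36 = 202.76 → 203
B = 180 + 0.59 × (156 − 180) = 180 + 0.59 × -24 = 165.84 → 166
So the blended color is (65, 203, 166), about #41cba6.

(65, 203, 166)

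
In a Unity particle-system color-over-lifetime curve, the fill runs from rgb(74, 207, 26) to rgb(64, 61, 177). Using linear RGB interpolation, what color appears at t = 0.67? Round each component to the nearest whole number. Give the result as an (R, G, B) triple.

(67, 109, 127)

R = 74 + 0.67 × (64 − 74) = 74 + 0.67 × -10 = 67.3 → 67
G = 207 + 0.67 × (61 − 207) = 207 + 0.67 × -146 = 109.18 → 109
B = 26 + 0.67 × (177 − 26) = 26 + 0.67 × 151 = 127.17 → 127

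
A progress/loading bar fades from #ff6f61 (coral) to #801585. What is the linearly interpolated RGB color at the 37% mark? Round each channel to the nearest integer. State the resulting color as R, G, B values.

(208, 78, 110)

#ff6f61 → (255, 111, 97); #801585 → (128, 21, 133).
37% corresponds to t = 0.37.
R = 255 + 0.37 × (128 − 255) = 255 + 0.37 × -127 = 208.01 → 208
G = 111 + 0.37 × (21 − 111) = 111 + 0.37 × -90 = 77.7 → 78
B = 97 + 0.37 × (133 − 97) = 97 + 0.37 × 36 = 110.32 → 110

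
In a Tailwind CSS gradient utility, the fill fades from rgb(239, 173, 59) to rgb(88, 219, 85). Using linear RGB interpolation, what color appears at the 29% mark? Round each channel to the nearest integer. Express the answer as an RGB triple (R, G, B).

(195, 186, 67)

29% corresponds to t = 0.29.
R = 239 + 0.29 × (88 − 239) = 239 + 0.29 × -151 = 195.21 → 195
G = 173 + 0.29 × (219 − 173) = 173 + 0.29 × 46 = 186.34 → 186
B = 59 + 0.29 × (85 − 59) = 59 + 0.29 × 26 = 66.54 → 67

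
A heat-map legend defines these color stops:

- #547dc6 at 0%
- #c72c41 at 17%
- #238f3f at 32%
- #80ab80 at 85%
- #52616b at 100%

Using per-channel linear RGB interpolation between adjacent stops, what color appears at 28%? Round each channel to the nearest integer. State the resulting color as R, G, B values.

28% lies between the 17% and 32% stops, so the local fraction is t = (28 − 17)/(32 − 17) = 11/15 ≈ 0.7333.
#c72c41 → (199, 44, 65); #238f3f → (35, 143, 63).
R = 199 + 0.7333 × (35 − 199) = 78.739 → 79
G = 44 + 0.7333 × (143 − 44) = 116.597 → 117
B = 65 + 0.7333 × (63 − 65) = 63.533 → 64

(79, 117, 64)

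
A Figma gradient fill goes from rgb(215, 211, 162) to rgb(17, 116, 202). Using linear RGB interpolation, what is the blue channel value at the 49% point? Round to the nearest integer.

B = 162 + 0.49 × (202 − 162) = 181.6 → 182

182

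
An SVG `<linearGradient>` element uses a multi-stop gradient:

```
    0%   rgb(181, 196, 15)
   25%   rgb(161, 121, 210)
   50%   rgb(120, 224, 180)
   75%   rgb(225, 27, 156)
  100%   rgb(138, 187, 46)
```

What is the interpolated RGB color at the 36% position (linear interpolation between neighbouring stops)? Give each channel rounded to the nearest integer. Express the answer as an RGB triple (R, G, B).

36% lies between the 25% and 50% stops, so the local fraction is t = (36 − 25)/(50 − 25) = 11/25 ≈ 0.44.
R = 161 + 0.44 × (120 − 161) = 142.96 → 143
G = 121 + 0.44 × (224 − 121) = 166.32 → 166
B = 210 + 0.44 × (180 − 210) = 196.8 → 197

(143, 166, 197)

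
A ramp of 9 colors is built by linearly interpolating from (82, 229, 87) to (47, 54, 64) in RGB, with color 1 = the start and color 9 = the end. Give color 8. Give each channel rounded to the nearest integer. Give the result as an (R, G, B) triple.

With 9 swatches and endpoints inclusive, swatch 8 sits at t = (8 − 1)/(9 − 1) = 7/8 ≈ 0.875.
R = 82 + 0.875 × (47 − 82) = 51.375 → 51
G = 229 + 0.875 × (54 − 229) = 75.875 → 76
B = 87 + 0.875 × (64 − 87) = 66.875 → 67

(51, 76, 67)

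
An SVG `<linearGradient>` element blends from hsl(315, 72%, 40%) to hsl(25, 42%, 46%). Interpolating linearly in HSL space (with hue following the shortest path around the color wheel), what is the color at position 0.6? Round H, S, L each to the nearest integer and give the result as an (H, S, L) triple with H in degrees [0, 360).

(357, 54, 44)

Hue: 25 − 315 = -290°, but |-290| > 180 so the shorter arc goes the other way: Δh = -290 + 360 = 70°.
H = 315 + 0.6 × (70) = 357 → 357°
S = 72 + 0.6 × (42 − 72) = 54 → 54%
L = 40 + 0.6 × (46 − 40) = 43.6 → 44%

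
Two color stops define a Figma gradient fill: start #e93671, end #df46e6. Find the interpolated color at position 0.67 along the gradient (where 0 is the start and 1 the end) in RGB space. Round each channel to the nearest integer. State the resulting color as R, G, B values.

#e93671 → (233, 54, 113); #df46e6 → (223, 70, 230).
R = 233 + 0.67 × (223 − 233) = 233 + 0.67 × -10 = 226.3 → 226
G = 54 + 0.67 × (70 − 54) = 54 + 0.67 × 16 = 64.72 → 65
B = 113 + 0.67 × (230 − 113) = 113 + 0.67 × 117 = 191.39 → 191

(226, 65, 191)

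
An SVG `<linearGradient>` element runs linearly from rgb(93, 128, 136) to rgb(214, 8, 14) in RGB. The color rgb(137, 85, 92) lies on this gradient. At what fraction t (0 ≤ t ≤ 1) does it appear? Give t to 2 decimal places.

Invert the lerp on the B channel (largest span, 122): t = (92 − 136) / (14 − 136) = -44/-122 = 0.36066.
Check on R: (137 − 93)/(214 − 93) = 0.3636 ✓

0.36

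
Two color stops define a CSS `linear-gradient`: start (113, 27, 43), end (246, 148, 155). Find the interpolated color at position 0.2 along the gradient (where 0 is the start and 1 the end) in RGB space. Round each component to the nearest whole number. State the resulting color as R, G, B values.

(140, 51, 65)

R = 113 + 0.2 × (246 − 113) = 113 + 0.2 × 133 = 139.6 → 140
G = 27 + 0.2 × (148 − 27) = 27 + 0.2 × 121 = 51.2 → 51
B = 43 + 0.2 × (155 − 43) = 43 + 0.2 × 112 = 65.4 → 65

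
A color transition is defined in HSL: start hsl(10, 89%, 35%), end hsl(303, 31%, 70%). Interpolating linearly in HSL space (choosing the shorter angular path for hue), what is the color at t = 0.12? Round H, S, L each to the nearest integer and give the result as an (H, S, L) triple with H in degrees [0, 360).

Hue: 303 − 10 = 293°, but |293| > 180 so the shorter arc goes the other way: Δh = 293 − 360 = -67°.
H = 10 + 0.12 × (-67) = 1.96 → 2°
S = 89 + 0.12 × (31 − 89) = 82.04 → 82%
L = 35 + 0.12 × (70 − 35) = 39.2 → 39%

(2, 82, 39)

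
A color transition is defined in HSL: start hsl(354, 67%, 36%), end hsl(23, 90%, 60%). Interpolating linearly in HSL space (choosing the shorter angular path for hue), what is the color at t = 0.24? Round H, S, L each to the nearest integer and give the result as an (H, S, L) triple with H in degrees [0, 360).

Hue: 23 − 354 = -331°, but |-331| > 180 so the shorter arc goes the other way: Δh = -331 + 360 = 29°.
H = 354 + 0.24 × (29) = 360.96 → 361 → 361 mod 360 = 1°
S = 67 + 0.24 × (90 − 67) = 72.52 → 73%
L = 36 + 0.24 × (60 − 36) = 41.76 → 42%

(1, 73, 42)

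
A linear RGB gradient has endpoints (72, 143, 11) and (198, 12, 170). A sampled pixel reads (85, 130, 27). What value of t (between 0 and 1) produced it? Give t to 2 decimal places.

0.10

Invert the lerp on the B channel (largest span, 159): t = (27 − 11) / (170 − 11) = 16/159 = 0.10063.
Check on R: (85 − 72)/(198 − 72) = 0.1032 ✓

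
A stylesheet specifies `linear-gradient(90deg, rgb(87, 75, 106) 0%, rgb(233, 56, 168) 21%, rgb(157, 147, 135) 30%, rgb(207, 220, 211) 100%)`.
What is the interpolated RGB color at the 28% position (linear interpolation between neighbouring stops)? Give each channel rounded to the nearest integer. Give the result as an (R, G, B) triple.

(174, 127, 142)

28% lies between the 21% and 30% stops, so the local fraction is t = (28 − 21)/(30 − 21) = 7/9 ≈ 0.7778.
R = 233 + 0.7778 × (157 − 233) = 173.887 → 174
G = 56 + 0.7778 × (147 − 56) = 126.78 → 127
B = 168 + 0.7778 × (135 − 168) = 142.333 → 142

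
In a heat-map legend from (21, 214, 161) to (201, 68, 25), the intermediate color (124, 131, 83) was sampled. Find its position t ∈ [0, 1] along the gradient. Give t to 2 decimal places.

0.57

Invert the lerp on the R channel (largest span, 180): t = (124 − 21) / (201 − 21) = 103/180 = 0.57222.
Check on G: (131 − 214)/(68 − 214) = 0.5685 ✓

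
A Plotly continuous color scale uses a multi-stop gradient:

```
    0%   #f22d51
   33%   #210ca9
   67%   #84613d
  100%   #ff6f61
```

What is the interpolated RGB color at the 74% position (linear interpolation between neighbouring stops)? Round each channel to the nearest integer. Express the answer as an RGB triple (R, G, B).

74% lies between the 67% and 100% stops, so the local fraction is t = (74 − 67)/(100 − 67) = 7/33 ≈ 0.2121.
#84613d → (132, 97, 61); #ff6f61 → (255, 111, 97).
R = 132 + 0.2121 × (255 − 132) = 158.088 → 158
G = 97 + 0.2121 × (111 − 97) = 99.969 → 100
B = 61 + 0.2121 × (97 − 61) = 68.636 → 69

(158, 100, 69)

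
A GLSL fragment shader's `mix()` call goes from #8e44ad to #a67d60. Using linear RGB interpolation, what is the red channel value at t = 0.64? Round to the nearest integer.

R₁ = 142 (from #8e44ad), R₂ = 166 (from #a67d60).
R = 142 + 0.64 × (166 − 142) = 157.36 → 157

157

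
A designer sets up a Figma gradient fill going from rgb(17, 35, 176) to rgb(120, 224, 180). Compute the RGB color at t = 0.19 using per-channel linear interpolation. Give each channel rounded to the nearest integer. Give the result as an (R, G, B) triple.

(37, 71, 177)

R = 17 + 0.19 × (120 − 17) = 17 + 0.19 × 103 = 36.57 → 37
G = 35 + 0.19 × (224 − 35) = 35 + 0.19 × 189 = 70.91 → 71
B = 176 + 0.19 × (180 − 176) = 176 + 0.19 × 4 = 176.76 → 177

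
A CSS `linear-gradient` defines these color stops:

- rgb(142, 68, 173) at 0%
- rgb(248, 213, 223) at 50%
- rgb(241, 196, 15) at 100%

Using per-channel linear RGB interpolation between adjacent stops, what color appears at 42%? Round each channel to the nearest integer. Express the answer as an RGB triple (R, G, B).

42% lies between the 0% and 50% stops, so the local fraction is t = (42 − 0)/(50 − 0) = 42/50 ≈ 0.84.
R = 142 + 0.84 × (248 − 142) = 231.04 → 231
G = 68 + 0.84 × (213 − 68) = 189.8 → 190
B = 173 + 0.84 × (223 − 173) = 215 → 215

(231, 190, 215)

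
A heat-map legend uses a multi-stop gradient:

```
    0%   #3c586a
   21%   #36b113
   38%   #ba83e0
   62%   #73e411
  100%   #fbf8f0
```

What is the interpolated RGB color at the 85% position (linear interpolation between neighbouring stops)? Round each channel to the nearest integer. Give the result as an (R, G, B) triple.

(197, 240, 152)

85% lies between the 62% and 100% stops, so the local fraction is t = (85 − 62)/(100 − 62) = 23/38 ≈ 0.6053.
#73e411 → (115, 228, 17); #fbf8f0 → (251, 248, 240).
R = 115 + 0.6053 × (251 − 115) = 197.321 → 197
G = 228 + 0.6053 × (248 − 228) = 240.106 → 240
B = 17 + 0.6053 × (240 − 17) = 151.982 → 152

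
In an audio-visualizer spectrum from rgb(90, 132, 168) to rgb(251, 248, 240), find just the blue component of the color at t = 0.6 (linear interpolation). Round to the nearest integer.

B = 168 + 0.6 × (240 − 168) = 211.2 → 211

211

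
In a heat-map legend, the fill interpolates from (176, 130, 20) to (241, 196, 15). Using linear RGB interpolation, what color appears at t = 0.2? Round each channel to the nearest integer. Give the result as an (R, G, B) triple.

R = 176 + 0.2 × (241 − 176) = 176 + 0.2 × 65 = 189 → 189
G = 130 + 0.2 × (196 − 130) = 130 + 0.2 × 66 = 143.2 → 143
B = 20 + 0.2 × (15 − 20) = 20 + 0.2 × -5 = 19 → 19

(189, 143, 19)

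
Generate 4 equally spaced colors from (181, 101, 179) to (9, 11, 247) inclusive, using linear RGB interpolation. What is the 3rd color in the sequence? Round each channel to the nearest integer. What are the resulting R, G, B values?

(66, 41, 224)

With 4 swatches and endpoints inclusive, swatch 3 sits at t = (3 − 1)/(4 − 1) = 2/3 ≈ 0.6667.
R = 181 + 0.6667 × (9 − 181) = 66.328 → 66
G = 101 + 0.6667 × (11 − 101) = 40.997 → 41
B = 179 + 0.6667 × (247 − 179) = 224.336 → 224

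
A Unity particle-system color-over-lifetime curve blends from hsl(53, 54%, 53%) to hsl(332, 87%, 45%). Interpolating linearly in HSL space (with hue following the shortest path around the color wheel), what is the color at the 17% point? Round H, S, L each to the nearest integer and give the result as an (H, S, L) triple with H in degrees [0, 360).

Hue: 332 − 53 = 279°, but |279| > 180 so the shorter arc goes the other way: Δh = 279 − 360 = -81°.
H = 53 + 0.17 × (-81) = 39.23 → 39°
S = 54 + 0.17 × (87 − 54) = 59.61 → 60%
L = 53 + 0.17 × (45 − 53) = 51.64 → 52%

(39, 60, 52)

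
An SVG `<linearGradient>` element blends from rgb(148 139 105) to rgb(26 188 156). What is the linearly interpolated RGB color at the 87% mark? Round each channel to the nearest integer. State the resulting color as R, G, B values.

87% corresponds to t = 0.87.
R = 148 + 0.87 × (26 − 148) = 148 + 0.87 × -122 = 41.86 → 42
G = 139 + 0.87 × (188 − 139) = 139 + 0.87 × 49 = 181.63 → 182
B = 105 + 0.87 × (156 − 105) = 105 + 0.87 × 51 = 149.37 → 149

(42, 182, 149)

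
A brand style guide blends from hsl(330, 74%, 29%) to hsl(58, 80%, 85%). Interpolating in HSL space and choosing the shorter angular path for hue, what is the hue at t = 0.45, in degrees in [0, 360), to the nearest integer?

10

Hue: 58 − 330 = -272°, but |-272| > 180 so the shorter arc goes the other way: Δh = -272 + 360 = 88°.
H = 330 + 0.45 × (88) = 369.6 → 370 → 370 mod 360 = 10°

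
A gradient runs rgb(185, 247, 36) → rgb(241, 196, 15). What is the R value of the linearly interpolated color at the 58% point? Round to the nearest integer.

R = 185 + 0.58 × (241 − 185) = 217.48 → 217

217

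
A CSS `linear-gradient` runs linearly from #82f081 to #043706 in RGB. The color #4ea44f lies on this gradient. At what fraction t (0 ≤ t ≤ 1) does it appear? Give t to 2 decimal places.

Invert the lerp on the G channel (largest span, 185): t = (164 − 240) / (55 − 240) = -76/-185 = 0.41081.
Check on R: (78 − 130)/(4 − 130) = 0.4127 ✓

0.41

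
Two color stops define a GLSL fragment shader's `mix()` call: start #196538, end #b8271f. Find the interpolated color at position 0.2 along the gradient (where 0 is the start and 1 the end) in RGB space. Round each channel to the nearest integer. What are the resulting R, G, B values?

(57, 89, 51)

#196538 → (25, 101, 56); #b8271f → (184, 39, 31).
R = 25 + 0.2 × (184 − 25) = 25 + 0.2 × 159 = 56.8 → 57
G = 101 + 0.2 × (39 − 101) = 101 + 0.2 × -62 = 88.6 → 89
B = 56 + 0.2 × (31 − 56) = 56 + 0.2 × -25 = 51 → 51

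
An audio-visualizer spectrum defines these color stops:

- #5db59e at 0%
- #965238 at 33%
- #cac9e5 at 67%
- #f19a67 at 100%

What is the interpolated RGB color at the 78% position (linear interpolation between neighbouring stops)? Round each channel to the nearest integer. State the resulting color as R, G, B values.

(215, 185, 187)

78% lies between the 67% and 100% stops, so the local fraction is t = (78 − 67)/(100 − 67) = 11/33 ≈ 0.3333.
#cac9e5 → (202, 201, 229); #f19a67 → (241, 154, 103).
R = 202 + 0.3333 × (241 − 202) = 214.999 → 215
G = 201 + 0.3333 × (154 − 201) = 185.335 → 185
B = 229 + 0.3333 × (103 − 229) = 187.004 → 187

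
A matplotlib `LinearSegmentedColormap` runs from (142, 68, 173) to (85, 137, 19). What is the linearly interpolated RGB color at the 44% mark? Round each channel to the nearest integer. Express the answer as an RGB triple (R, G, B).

(117, 98, 105)

44% corresponds to t = 0.44.
R = 142 + 0.44 × (85 − 142) = 142 + 0.44 × -57 = 116.92 → 117
G = 68 + 0.44 × (137 − 68) = 68 + 0.44 × 69 = 98.36 → 98
B = 173 + 0.44 × (19 − 173) = 173 + 0.44 × -154 = 105.24 → 105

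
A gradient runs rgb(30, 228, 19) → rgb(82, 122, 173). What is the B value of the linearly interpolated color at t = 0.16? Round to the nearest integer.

B = 19 + 0.16 × (173 − 19) = 43.64 → 44

44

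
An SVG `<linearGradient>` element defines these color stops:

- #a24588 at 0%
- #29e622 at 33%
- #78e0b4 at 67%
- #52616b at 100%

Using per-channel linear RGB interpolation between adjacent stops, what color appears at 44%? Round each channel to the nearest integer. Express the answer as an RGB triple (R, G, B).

(67, 228, 81)

44% lies between the 33% and 67% stops, so the local fraction is t = (44 − 33)/(67 − 33) = 11/34 ≈ 0.3235.
#29e622 → (41, 230, 34); #78e0b4 → (120, 224, 180).
R = 41 + 0.3235 × (120 − 41) = 66.556 → 67
G = 230 + 0.3235 × (224 − 230) = 228.059 → 228
B = 34 + 0.3235 × (180 − 34) = 81.231 → 81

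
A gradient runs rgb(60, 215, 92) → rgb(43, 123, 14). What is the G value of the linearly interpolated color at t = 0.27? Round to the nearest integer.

190

G = 215 + 0.27 × (123 − 215) = 190.16 → 190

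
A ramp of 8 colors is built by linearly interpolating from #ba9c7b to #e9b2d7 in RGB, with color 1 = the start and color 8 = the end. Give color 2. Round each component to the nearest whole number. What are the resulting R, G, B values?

With 8 swatches and endpoints inclusive, swatch 2 sits at t = (2 − 1)/(8 − 1) = 1/7 ≈ 0.1429.
#ba9c7b → (186, 156, 123); #e9b2d7 → (233, 178, 215).
R = 186 + 0.1429 × (233 − 186) = 192.716 → 193
G = 156 + 0.1429 × (178 − 156) = 159.144 → 159
B = 123 + 0.1429 × (215 − 123) = 136.147 → 136

(193, 159, 136)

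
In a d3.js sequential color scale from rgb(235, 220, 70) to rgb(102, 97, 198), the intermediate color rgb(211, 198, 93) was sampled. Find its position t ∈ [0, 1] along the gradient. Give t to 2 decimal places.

Invert the lerp on the R channel (largest span, 133): t = (211 − 235) / (102 − 235) = -24/-133 = 0.18045.
Check on G: (198 − 220)/(97 − 220) = 0.1789 ✓

0.18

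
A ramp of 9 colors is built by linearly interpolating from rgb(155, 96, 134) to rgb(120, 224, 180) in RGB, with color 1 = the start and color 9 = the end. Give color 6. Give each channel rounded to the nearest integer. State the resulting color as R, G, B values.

(133, 176, 163)

With 9 swatches and endpoints inclusive, swatch 6 sits at t = (6 − 1)/(9 − 1) = 5/8 ≈ 0.625.
R = 155 + 0.625 × (120 − 155) = 133.125 → 133
G = 96 + 0.625 × (224 − 96) = 176 → 176
B = 134 + 0.625 × (180 − 134) = 162.75 → 163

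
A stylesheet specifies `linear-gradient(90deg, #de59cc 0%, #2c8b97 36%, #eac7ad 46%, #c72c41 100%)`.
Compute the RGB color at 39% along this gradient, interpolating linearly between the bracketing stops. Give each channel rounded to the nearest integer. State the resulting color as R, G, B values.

39% lies between the 36% and 46% stops, so the local fraction is t = (39 − 36)/(46 − 36) = 3/10 ≈ 0.3.
#2c8b97 → (44, 139, 151); #eac7ad → (234, 199, 173).
R = 44 + 0.3 × (234 − 44) = 101 → 101
G = 139 + 0.3 × (199 − 139) = 157 → 157
B = 151 + 0.3 × (173 − 151) = 157.6 → 158

(101, 157, 158)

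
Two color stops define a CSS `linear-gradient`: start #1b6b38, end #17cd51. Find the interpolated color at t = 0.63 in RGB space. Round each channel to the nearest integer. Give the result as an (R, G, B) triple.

(24, 169, 72)

#1b6b38 → (27, 107, 56); #17cd51 → (23, 205, 81).
R = 27 + 0.63 × (23 − 27) = 27 + 0.63 × -4 = 24.48 → 24
G = 107 + 0.63 × (205 − 107) = 107 + 0.63 × 98 = 168.74 → 169
B = 56 + 0.63 × (81 − 56) = 56 + 0.63 × 25 = 71.75 → 72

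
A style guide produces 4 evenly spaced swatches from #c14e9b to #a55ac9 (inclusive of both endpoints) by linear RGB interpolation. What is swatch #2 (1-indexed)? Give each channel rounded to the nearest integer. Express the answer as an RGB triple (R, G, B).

With 4 swatches and endpoints inclusive, swatch 2 sits at t = (2 − 1)/(4 − 1) = 1/3 ≈ 0.3333.
#c14e9b → (193, 78, 155); #a55ac9 → (165, 90, 201).
R = 193 + 0.3333 × (165 − 193) = 183.668 → 184
G = 78 + 0.3333 × (90 − 78) = 82 → 82
B = 155 + 0.3333 × (201 − 155) = 170.332 → 170

(184, 82, 170)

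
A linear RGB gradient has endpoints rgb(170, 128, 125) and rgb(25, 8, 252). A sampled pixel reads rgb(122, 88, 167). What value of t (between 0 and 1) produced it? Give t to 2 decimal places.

0.33

Invert the lerp on the R channel (largest span, 145): t = (122 − 170) / (25 − 170) = -48/-145 = 0.33103.
Check on G: (88 − 128)/(8 − 128) = 0.3333 ✓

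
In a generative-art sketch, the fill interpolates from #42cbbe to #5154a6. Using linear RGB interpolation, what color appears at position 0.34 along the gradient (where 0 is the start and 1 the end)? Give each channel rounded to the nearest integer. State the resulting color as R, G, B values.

#42cbbe → (66, 203, 190); #5154a6 → (81, 84, 166).
R = 66 + 0.34 × (81 − 66) = 66 + 0.34 × 15 = 71.1 → 71
G = 203 + 0.34 × (84 − 203) = 203 + 0.34 × -119 = 162.54 → 163
B = 190 + 0.34 × (166 − 190) = 190 + 0.34 × -24 = 181.84 → 182
So the blended color is (71, 163, 182), about #47a3b6.

(71, 163, 182)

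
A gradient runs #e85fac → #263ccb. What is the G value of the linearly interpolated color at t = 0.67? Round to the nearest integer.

G₁ = 95 (from #e85fac), G₂ = 60 (from #263ccb).
G = 95 + 0.67 × (60 − 95) = 71.55 → 72

72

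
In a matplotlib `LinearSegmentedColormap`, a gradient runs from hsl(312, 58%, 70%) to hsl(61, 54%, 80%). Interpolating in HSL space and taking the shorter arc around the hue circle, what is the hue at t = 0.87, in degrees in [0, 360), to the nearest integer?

Hue: 61 − 312 = -251°, but |-251| > 180 so the shorter arc goes the other way: Δh = -251 + 360 = 109°.
H = 312 + 0.87 × (109) = 406.83 → 407 → 407 mod 360 = 47°

47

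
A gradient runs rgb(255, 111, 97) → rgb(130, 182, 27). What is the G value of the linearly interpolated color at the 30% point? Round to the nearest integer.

G = 111 + 0.3 × (182 − 111) = 132.3 → 132

132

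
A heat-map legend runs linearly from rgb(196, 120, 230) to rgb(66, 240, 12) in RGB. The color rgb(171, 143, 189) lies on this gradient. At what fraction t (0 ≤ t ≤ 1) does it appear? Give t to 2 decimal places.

0.19

Invert the lerp on the B channel (largest span, 218): t = (189 − 230) / (12 − 230) = -41/-218 = 0.18807.
Check on R: (171 − 196)/(66 − 196) = 0.1923 ✓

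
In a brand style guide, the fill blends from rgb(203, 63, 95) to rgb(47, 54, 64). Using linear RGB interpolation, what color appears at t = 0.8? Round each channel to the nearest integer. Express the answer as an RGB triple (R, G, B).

(78, 56, 70)

R = 203 + 0.8 × (47 − 203) = 203 + 0.8 × -156 = 78.2 → 78
G = 63 + 0.8 × (54 − 63) = 63 + 0.8 × -9 = 55.8 → 56
B = 95 + 0.8 × (64 − 95) = 95 + 0.8 × -31 = 70.2 → 70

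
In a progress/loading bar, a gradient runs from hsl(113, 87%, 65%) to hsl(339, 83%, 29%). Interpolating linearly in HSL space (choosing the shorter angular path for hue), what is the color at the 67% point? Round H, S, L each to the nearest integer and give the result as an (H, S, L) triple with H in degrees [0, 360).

(23, 84, 41)

Hue: 339 − 113 = 226°, but |226| > 180 so the shorter arc goes the other way: Δh = 226 − 360 = -134°.
H = 113 + 0.67 × (-134) = 23.22 → 23°
S = 87 + 0.67 × (83 − 87) = 84.32 → 84%
L = 65 + 0.67 × (29 − 65) = 40.88 → 41%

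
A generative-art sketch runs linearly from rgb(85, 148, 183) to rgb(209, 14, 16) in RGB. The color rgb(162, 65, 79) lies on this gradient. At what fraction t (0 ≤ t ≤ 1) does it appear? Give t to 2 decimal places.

Invert the lerp on the B channel (largest span, 167): t = (79 − 183) / (16 − 183) = -104/-167 = 0.62275.
Check on R: (162 − 85)/(209 − 85) = 0.621 ✓

0.62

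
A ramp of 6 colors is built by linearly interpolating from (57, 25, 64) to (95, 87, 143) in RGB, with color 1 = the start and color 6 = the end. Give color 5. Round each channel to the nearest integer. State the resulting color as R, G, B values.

With 6 swatches and endpoints inclusive, swatch 5 sits at t = (5 − 1)/(6 − 1) = 4/5 ≈ 0.8.
R = 57 + 0.8 × (95 − 57) = 87.4 → 87
G = 25 + 0.8 × (87 − 25) = 74.6 → 75
B = 64 + 0.8 × (143 − 64) = 127.2 → 127

(87, 75, 127)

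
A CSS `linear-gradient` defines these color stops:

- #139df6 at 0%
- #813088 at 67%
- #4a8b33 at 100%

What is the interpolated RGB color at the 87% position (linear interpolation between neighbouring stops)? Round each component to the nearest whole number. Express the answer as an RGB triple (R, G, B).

87% lies between the 67% and 100% stops, so the local fraction is t = (87 − 67)/(100 − 67) = 20/33 ≈ 0.6061.
#813088 → (129, 48, 136); #4a8b33 → (74, 139, 51).
R = 129 + 0.6061 × (74 − 129) = 95.665 → 96
G = 48 + 0.6061 × (139 − 48) = 103.155 → 103
B = 136 + 0.6061 × (51 − 136) = 84.482 → 84

(96, 103, 84)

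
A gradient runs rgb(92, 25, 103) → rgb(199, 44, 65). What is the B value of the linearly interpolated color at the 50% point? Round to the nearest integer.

B = 103 + 0.5 × (65 − 103) = 84 → 84

84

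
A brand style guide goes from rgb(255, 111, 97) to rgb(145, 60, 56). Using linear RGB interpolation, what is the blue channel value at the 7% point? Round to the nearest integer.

94

B = 97 + 0.07 × (56 − 97) = 94.13 → 94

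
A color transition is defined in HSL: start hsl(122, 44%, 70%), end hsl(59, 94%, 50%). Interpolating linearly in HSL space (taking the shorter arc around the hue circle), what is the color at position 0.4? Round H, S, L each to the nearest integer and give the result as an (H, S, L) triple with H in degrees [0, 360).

Hue arc: Δh = 59 − 122 = -63° (|Δh| ≤ 180, already the shorter path).
H = 122 + 0.4 × (-63) = 96.8 → 97°
S = 44 + 0.4 × (94 − 44) = 64 → 64%
L = 70 + 0.4 × (50 − 70) = 62 → 62%

(97, 64, 62)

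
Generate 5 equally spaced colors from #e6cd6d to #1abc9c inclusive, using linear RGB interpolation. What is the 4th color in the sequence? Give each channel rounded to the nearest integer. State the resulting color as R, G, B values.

(77, 192, 144)

With 5 swatches and endpoints inclusive, swatch 4 sits at t = (4 − 1)/(5 − 1) = 3/4 ≈ 0.75.
#e6cd6d → (230, 205, 109); #1abc9c → (26, 188, 156).
R = 230 + 0.75 × (26 − 230) = 77 → 77
G = 205 + 0.75 × (188 − 205) = 192.25 → 192
B = 109 + 0.75 × (156 − 109) = 144.25 → 144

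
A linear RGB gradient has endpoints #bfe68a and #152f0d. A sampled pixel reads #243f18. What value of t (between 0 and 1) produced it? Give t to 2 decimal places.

0.91

Invert the lerp on the G channel (largest span, 183): t = (63 − 230) / (47 − 230) = -167/-183 = 0.91257.
Check on R: (36 − 191)/(21 − 191) = 0.9118 ✓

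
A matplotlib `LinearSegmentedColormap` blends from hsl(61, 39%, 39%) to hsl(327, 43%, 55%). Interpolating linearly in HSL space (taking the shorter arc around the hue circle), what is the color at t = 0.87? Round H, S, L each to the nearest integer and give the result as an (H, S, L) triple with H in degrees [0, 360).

(339, 42, 53)

Hue: 327 − 61 = 266°, but |266| > 180 so the shorter arc goes the other way: Δh = 266 − 360 = -94°.
H = 61 + 0.87 × (-94) = -20.78 → -21 → -21 mod 360 = 339°
S = 39 + 0.87 × (43 − 39) = 42.48 → 42%
L = 39 + 0.87 × (55 − 39) = 52.92 → 53%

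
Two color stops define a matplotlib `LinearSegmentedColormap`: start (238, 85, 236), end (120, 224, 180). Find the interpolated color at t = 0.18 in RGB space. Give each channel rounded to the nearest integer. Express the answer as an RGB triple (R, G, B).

R = 238 + 0.18 × (120 − 238) = 238 + 0.18 × -118 = 216.76 → 217
G = 85 + 0.18 × (224 − 85) = 85 + 0.18 × 139 = 110.02 → 110
B = 236 + 0.18 × (180 − 236) = 236 + 0.18 × -56 = 225.92 → 226

(217, 110, 226)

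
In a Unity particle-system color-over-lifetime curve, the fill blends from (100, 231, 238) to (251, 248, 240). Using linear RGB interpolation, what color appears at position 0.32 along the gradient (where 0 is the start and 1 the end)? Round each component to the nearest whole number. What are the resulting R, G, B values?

R = 100 + 0.32 × (251 − 100) = 100 + 0.32 × 151 = 148.32 → 148
G = 231 + 0.32 × (248 − 231) = 231 + 0.32 × 17 = 236.44 → 236
B = 238 + 0.32 × (240 − 238) = 238 + 0.32 × 2 = 238.64 → 239

(148, 236, 239)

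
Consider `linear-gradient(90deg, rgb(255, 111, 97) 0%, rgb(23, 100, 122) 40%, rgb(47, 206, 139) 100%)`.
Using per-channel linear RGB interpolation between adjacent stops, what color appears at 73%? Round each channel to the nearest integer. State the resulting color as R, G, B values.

73% lies between the 40% and 100% stops, so the local fraction is t = (73 − 40)/(100 − 40) = 33/60 ≈ 0.55.
R = 23 + 0.55 × (47 − 23) = 36.2 → 36
G = 100 + 0.55 × (206 − 100) = 158.3 → 158
B = 122 + 0.55 × (139 − 122) = 131.35 → 131

(36, 158, 131)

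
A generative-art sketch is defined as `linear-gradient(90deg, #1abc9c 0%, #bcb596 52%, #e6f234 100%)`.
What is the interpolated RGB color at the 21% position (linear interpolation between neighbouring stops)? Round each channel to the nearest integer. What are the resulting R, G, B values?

(91, 185, 154)

21% lies between the 0% and 52% stops, so the local fraction is t = (21 − 0)/(52 − 0) = 21/52 ≈ 0.4038.
#1abc9c → (26, 188, 156); #bcb596 → (188, 181, 150).
R = 26 + 0.4038 × (188 − 26) = 91.416 → 91
G = 188 + 0.4038 × (181 − 188) = 185.173 → 185
B = 156 + 0.4038 × (150 − 156) = 153.577 → 154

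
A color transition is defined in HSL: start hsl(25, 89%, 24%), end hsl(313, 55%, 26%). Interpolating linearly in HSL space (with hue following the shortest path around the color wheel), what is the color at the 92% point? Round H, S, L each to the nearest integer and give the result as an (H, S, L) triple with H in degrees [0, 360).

(319, 58, 26)

Hue: 313 − 25 = 288°, but |288| > 180 so the shorter arc goes the other way: Δh = 288 − 360 = -72°.
H = 25 + 0.92 × (-72) = -41.24 → -41 → -41 mod 360 = 319°
S = 89 + 0.92 × (55 − 89) = 57.72 → 58%
L = 24 + 0.92 × (26 − 24) = 25.84 → 26%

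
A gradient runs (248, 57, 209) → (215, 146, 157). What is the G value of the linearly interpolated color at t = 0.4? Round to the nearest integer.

93

G = 57 + 0.4 × (146 − 57) = 92.6 → 93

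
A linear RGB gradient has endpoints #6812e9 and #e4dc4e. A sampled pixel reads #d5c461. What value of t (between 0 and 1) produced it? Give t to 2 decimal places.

0.88

Invert the lerp on the G channel (largest span, 202): t = (196 − 18) / (220 − 18) = 178/202 = 0.88119.
Check on R: (213 − 104)/(228 − 104) = 0.879 ✓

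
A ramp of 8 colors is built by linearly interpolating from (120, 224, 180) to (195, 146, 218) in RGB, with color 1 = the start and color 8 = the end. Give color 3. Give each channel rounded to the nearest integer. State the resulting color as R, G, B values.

(141, 202, 191)

With 8 swatches and endpoints inclusive, swatch 3 sits at t = (3 − 1)/(8 − 1) = 2/7 ≈ 0.2857.
R = 120 + 0.2857 × (195 − 120) = 141.428 → 141
G = 224 + 0.2857 × (146 − 224) = 201.715 → 202
B = 180 + 0.2857 × (218 − 180) = 190.857 → 191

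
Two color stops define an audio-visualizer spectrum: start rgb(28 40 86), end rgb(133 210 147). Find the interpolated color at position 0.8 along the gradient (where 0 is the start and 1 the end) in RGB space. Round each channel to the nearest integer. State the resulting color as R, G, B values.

R = 28 + 0.8 × (133 − 28) = 28 + 0.8 × 105 = 112 → 112
G = 40 + 0.8 × (210 − 40) = 40 + 0.8 × 170 = 176 → 176
B = 86 + 0.8 × (147 − 86) = 86 + 0.8 × 61 = 134.8 → 135

(112, 176, 135)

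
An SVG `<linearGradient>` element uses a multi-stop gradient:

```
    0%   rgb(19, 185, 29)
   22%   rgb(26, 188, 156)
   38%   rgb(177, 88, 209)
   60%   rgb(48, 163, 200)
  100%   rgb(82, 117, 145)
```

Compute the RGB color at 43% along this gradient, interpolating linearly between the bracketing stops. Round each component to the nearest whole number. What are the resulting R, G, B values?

43% lies between the 38% and 60% stops, so the local fraction is t = (43 − 38)/(60 − 38) = 5/22 ≈ 0.2273.
R = 177 + 0.2273 × (48 − 177) = 147.678 → 148
G = 88 + 0.2273 × (163 − 88) = 105.047 → 105
B = 209 + 0.2273 × (200 − 209) = 206.954 → 207

(148, 105, 207)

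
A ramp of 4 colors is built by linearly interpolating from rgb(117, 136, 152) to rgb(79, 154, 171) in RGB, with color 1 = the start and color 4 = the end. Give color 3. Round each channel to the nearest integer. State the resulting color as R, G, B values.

With 4 swatches and endpoints inclusive, swatch 3 sits at t = (3 − 1)/(4 − 1) = 2/3 ≈ 0.6667.
R = 117 + 0.6667 × (79 − 117) = 91.665 → 92
G = 136 + 0.6667 × (154 − 136) = 148.001 → 148
B = 152 + 0.6667 × (171 − 152) = 164.667 → 165

(92, 148, 165)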